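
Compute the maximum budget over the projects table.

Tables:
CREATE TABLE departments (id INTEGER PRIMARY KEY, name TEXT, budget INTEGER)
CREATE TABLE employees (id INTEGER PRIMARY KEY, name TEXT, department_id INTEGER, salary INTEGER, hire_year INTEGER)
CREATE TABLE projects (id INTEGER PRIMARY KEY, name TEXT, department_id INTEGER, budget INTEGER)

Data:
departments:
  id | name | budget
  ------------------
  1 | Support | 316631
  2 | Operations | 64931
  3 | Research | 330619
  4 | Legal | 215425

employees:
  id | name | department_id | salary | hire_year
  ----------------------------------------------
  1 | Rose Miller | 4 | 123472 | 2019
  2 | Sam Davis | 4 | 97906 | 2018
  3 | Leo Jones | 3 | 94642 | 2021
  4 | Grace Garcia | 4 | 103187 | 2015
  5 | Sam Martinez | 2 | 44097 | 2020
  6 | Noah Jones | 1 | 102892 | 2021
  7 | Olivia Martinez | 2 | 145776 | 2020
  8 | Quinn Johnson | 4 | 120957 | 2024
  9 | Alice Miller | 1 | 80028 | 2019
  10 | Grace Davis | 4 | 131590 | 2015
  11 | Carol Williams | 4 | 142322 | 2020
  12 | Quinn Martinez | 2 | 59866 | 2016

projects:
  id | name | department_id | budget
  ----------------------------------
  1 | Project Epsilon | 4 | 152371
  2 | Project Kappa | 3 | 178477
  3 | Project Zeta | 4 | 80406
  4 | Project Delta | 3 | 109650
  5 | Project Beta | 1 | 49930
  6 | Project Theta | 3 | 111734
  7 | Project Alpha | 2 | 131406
SELECT MAX(budget) FROM projects

Execution result:
178477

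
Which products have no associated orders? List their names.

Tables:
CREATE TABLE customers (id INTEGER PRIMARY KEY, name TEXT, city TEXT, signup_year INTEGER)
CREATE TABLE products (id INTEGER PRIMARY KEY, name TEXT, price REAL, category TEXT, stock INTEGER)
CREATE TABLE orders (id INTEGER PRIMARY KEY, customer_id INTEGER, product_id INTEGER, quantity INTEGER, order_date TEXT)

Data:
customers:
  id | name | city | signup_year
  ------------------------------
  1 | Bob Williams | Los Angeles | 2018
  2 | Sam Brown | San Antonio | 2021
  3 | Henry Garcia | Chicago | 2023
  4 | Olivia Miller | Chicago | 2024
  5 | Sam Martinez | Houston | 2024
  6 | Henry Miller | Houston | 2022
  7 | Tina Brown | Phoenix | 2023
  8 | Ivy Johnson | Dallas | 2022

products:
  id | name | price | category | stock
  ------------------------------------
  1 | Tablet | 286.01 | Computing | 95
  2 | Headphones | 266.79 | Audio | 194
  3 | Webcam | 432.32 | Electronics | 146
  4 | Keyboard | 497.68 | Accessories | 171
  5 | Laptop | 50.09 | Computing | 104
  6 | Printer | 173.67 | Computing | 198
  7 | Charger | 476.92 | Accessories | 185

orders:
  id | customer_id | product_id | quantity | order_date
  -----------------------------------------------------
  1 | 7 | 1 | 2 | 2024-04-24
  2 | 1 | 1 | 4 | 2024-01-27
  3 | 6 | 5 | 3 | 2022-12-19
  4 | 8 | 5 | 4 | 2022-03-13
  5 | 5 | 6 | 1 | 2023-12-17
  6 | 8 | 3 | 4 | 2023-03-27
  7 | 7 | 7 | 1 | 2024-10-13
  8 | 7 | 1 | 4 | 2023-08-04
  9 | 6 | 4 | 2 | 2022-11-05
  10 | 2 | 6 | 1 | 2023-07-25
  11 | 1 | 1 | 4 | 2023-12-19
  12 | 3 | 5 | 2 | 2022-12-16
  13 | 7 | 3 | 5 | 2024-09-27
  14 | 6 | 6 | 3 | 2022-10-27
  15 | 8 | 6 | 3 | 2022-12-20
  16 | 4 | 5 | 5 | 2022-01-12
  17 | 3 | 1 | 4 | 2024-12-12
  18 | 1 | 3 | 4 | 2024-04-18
SELECT p.name FROM products p LEFT JOIN orders c ON c.product_id = p.id WHERE c.id IS NULL

Execution result:
Headphones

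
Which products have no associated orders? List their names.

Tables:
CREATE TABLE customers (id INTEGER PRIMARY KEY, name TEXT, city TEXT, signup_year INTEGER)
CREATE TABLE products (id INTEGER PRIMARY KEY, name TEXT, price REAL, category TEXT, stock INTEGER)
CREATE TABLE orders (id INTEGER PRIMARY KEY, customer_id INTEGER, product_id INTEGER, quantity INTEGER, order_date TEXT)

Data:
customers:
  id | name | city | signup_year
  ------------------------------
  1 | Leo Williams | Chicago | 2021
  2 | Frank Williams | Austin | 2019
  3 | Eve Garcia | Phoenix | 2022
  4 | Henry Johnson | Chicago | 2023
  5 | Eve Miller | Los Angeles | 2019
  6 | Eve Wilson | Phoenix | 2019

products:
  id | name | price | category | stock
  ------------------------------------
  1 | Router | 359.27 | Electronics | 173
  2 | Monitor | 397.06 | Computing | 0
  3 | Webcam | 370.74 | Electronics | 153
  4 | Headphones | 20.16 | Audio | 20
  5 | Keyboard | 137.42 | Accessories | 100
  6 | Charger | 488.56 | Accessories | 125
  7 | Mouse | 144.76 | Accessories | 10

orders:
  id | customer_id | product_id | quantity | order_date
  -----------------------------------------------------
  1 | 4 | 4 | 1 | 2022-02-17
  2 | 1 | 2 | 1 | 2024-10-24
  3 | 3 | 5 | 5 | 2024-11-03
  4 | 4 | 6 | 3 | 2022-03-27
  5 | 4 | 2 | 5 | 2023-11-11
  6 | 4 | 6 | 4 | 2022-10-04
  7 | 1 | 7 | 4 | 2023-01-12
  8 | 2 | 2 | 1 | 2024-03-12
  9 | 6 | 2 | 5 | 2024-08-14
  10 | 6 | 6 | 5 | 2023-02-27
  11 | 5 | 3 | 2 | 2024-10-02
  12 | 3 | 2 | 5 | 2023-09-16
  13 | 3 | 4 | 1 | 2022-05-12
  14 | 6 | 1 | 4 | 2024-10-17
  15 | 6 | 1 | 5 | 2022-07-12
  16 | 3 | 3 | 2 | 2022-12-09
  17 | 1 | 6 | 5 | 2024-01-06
SELECT p.name FROM products p LEFT JOIN orders c ON c.product_id = p.id WHERE c.id IS NULL

Execution result:
(no rows)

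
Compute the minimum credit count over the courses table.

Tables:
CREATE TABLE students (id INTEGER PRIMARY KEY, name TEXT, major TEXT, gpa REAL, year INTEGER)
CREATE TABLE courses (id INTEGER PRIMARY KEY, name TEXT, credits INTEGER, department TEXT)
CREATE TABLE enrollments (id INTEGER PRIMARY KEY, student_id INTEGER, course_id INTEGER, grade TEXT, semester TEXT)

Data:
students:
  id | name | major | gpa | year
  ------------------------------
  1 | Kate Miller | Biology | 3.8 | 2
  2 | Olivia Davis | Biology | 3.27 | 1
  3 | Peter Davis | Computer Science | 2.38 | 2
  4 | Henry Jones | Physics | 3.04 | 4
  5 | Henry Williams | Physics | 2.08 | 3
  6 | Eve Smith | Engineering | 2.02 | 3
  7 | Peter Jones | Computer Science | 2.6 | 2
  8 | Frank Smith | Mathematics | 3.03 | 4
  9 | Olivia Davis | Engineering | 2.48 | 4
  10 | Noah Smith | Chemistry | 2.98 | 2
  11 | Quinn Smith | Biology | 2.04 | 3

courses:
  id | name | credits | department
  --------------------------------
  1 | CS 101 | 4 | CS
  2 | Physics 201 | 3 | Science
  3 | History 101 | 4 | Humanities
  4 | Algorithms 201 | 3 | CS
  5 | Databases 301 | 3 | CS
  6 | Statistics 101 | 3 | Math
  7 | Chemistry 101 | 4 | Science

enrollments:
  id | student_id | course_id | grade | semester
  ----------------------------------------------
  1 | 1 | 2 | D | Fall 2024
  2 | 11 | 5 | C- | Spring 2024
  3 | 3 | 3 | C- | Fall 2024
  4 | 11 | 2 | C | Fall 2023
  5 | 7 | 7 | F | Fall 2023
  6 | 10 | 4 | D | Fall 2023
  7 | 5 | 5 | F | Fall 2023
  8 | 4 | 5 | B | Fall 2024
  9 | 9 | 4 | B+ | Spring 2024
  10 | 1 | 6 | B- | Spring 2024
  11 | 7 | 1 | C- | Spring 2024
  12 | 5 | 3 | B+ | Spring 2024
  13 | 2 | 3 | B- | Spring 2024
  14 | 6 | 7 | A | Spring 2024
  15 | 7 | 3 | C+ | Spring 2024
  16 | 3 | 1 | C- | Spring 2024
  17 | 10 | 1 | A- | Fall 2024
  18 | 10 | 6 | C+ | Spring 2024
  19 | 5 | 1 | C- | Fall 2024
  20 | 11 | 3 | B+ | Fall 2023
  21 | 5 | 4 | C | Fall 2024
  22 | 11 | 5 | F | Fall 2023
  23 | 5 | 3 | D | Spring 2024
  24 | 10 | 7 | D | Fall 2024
SELECT MIN(credits) FROM courses

Execution result:
3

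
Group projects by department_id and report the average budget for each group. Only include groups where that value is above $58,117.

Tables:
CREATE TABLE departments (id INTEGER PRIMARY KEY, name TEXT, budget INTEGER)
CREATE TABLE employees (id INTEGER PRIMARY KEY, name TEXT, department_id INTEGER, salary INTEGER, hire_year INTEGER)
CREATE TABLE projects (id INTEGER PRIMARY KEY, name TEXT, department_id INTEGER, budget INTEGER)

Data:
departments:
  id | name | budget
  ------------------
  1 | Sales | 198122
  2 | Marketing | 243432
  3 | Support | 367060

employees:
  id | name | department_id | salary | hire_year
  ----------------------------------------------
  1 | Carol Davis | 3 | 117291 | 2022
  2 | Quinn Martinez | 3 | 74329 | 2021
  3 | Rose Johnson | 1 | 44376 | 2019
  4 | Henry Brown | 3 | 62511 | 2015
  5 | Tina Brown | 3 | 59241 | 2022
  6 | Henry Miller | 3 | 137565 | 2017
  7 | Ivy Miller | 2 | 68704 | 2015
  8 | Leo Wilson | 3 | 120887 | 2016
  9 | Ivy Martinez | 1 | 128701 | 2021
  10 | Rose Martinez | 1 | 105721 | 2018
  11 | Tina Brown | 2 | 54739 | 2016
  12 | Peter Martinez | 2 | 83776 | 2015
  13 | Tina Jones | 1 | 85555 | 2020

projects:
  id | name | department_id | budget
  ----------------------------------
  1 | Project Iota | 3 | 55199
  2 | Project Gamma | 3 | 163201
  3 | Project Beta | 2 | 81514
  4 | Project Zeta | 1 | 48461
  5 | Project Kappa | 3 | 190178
SELECT department_id, AVG(budget) AS avg_budget FROM projects GROUP BY department_id HAVING AVG(budget) > 58117

Execution result:
department_id | avg_budget
2 | 81514.00
3 | 136192.67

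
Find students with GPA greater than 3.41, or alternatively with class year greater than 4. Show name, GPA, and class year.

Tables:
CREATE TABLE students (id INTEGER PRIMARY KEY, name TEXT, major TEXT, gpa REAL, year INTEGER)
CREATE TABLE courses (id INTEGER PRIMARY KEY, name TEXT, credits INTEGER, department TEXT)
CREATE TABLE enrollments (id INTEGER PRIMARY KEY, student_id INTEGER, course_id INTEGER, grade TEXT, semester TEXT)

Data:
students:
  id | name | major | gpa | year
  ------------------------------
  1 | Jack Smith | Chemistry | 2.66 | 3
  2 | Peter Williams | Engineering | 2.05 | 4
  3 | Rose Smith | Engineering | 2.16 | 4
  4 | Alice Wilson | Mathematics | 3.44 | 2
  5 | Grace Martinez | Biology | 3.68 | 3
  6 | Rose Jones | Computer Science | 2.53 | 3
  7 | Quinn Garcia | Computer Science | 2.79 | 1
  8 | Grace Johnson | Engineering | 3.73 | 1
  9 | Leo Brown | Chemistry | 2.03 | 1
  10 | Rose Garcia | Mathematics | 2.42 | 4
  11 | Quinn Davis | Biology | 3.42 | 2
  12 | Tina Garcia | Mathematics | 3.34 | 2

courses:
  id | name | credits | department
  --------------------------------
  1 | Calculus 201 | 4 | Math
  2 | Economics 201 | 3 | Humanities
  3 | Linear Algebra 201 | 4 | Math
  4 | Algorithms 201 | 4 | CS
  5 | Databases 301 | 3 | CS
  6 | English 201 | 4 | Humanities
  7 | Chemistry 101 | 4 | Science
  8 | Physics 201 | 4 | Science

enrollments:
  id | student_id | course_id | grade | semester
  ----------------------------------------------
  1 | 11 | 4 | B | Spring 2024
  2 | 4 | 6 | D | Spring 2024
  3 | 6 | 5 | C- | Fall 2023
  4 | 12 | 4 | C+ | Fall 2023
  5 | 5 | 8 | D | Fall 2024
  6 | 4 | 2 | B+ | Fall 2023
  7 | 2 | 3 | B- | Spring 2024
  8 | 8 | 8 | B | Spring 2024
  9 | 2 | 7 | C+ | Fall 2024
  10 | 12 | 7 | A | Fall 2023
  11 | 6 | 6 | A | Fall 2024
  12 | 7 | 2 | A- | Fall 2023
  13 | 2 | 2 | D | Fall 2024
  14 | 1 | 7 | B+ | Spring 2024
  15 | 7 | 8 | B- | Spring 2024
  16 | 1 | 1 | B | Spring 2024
SELECT name, gpa, year FROM students WHERE gpa > 3.41 OR year > 4

Execution result:
name | gpa | year
Alice Wilson | 3.44 | 2
Grace Martinez | 3.68 | 3
Grace Johnson | 3.73 | 1
Quinn Davis | 3.42 | 2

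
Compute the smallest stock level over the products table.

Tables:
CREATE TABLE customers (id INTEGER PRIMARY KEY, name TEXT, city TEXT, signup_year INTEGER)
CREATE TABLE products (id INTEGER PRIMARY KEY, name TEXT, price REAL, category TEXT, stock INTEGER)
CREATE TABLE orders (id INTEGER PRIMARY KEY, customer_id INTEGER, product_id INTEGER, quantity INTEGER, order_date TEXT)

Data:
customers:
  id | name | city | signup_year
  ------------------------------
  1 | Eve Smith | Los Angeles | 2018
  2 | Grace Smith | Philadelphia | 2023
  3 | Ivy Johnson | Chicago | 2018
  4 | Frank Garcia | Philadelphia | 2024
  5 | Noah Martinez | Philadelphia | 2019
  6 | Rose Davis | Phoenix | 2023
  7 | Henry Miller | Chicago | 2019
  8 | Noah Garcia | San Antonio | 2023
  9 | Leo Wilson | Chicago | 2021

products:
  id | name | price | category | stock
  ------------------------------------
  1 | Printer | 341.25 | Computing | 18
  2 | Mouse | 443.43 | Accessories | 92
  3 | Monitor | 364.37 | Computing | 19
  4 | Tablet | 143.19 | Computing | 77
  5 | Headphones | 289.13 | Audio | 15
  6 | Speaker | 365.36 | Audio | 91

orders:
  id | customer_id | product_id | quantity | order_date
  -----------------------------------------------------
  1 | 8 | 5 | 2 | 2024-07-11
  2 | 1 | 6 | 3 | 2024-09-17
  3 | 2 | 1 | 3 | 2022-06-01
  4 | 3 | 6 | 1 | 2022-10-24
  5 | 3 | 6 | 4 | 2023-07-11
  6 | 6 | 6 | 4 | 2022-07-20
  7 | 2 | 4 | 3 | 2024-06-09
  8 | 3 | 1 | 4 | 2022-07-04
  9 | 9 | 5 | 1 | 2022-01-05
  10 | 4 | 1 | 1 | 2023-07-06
SELECT MIN(stock) FROM products

Execution result:
15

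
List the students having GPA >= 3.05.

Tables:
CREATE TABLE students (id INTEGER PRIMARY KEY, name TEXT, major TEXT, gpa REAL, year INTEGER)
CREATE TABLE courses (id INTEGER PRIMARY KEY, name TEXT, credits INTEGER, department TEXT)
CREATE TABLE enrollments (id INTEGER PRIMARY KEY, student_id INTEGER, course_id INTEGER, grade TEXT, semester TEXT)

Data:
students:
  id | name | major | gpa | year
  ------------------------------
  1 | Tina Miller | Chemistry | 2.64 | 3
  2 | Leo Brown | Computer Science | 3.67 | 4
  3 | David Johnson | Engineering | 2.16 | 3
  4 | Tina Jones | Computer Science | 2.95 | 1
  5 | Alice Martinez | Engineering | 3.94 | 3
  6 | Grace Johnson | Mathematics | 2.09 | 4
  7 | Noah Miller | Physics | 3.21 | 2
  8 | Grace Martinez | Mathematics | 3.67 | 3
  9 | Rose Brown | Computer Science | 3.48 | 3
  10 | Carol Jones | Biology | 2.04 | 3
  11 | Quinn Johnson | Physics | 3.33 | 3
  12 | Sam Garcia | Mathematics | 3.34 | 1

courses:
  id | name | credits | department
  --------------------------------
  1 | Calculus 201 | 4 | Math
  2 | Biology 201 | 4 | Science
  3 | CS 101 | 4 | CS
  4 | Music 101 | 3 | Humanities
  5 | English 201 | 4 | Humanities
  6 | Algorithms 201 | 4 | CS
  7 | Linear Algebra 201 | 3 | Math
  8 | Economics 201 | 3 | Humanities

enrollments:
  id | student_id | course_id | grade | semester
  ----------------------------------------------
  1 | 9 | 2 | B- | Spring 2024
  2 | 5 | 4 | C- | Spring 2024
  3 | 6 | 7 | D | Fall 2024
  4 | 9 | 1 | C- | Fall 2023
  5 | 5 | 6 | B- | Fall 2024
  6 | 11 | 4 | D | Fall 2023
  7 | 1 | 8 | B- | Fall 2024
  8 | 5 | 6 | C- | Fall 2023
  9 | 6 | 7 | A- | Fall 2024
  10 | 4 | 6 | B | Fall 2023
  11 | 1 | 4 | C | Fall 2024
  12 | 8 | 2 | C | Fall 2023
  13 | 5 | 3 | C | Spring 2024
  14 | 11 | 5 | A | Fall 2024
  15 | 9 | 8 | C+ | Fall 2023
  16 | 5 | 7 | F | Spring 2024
SELECT name, gpa FROM students WHERE gpa >= 3.05

Execution result:
name | gpa
Leo Brown | 3.67
Alice Martinez | 3.94
Noah Miller | 3.21
Grace Martinez | 3.67
Rose Brown | 3.48
Quinn Johnson | 3.33
Sam Garcia | 3.34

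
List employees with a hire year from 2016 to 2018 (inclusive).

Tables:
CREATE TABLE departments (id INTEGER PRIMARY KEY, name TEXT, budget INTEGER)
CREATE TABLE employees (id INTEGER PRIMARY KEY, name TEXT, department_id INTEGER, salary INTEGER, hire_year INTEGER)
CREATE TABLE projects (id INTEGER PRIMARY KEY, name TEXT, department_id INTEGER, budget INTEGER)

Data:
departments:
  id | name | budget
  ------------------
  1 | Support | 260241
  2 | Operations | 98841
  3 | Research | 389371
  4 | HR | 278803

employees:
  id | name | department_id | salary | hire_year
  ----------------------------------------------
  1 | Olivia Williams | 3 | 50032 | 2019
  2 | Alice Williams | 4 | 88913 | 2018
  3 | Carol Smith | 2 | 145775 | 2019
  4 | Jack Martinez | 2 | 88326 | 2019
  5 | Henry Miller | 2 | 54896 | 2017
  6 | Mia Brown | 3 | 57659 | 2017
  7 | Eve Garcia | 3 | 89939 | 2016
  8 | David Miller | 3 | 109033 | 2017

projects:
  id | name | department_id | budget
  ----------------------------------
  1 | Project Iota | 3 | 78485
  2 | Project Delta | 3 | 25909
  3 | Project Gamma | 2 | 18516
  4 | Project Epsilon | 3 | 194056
SELECT name, hire_year FROM employees WHERE hire_year BETWEEN 2016 AND 2018

Execution result:
name | hire_year
Alice Williams | 2018
Henry Miller | 2017
Mia Brown | 2017
Eve Garcia | 2016
David Miller | 2017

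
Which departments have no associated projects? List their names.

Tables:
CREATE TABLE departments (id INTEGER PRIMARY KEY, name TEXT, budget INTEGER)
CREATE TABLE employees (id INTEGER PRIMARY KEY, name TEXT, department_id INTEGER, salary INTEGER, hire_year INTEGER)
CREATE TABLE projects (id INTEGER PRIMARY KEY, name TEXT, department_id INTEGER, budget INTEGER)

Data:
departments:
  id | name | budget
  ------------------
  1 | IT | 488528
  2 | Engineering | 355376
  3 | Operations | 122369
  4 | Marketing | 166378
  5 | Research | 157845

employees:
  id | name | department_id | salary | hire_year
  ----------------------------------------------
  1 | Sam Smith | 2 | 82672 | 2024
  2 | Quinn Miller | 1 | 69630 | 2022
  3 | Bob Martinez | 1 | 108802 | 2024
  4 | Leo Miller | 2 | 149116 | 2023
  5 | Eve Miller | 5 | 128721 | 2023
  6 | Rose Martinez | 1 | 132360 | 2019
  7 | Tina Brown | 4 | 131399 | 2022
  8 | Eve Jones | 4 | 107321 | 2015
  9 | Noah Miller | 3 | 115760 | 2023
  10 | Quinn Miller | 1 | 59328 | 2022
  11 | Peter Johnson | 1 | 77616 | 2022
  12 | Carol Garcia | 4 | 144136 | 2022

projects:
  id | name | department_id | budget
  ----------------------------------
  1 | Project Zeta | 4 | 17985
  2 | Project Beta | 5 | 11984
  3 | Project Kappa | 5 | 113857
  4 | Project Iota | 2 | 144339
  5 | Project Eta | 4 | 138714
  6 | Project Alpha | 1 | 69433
SELECT p.name FROM departments p LEFT JOIN projects c ON c.department_id = p.id WHERE c.id IS NULL

Execution result:
Operations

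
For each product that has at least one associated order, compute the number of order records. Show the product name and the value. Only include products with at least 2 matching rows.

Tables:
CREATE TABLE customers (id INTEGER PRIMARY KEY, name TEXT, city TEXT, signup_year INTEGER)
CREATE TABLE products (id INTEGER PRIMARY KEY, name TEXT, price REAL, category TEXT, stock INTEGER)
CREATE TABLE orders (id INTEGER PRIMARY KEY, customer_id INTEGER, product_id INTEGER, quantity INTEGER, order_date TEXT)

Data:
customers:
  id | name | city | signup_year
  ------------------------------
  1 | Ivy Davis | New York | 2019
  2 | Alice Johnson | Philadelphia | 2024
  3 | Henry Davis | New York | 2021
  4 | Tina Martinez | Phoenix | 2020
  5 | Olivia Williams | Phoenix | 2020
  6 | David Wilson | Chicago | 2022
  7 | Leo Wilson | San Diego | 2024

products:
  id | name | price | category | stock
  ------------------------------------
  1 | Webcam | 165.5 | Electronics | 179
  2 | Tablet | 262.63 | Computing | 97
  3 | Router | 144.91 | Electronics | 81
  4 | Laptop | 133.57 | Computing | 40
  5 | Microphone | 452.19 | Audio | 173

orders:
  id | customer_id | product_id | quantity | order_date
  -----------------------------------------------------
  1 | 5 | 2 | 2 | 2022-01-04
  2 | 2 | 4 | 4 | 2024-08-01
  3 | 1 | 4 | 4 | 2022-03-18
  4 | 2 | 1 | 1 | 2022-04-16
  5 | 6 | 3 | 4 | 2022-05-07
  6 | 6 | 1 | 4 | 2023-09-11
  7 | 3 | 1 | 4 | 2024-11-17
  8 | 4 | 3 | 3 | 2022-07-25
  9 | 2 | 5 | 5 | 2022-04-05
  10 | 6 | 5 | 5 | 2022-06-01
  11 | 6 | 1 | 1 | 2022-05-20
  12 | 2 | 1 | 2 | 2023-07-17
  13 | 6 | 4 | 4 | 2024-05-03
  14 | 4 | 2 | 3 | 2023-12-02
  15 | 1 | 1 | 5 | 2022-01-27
SELECT p.name, COUNT(*) AS n FROM orders c JOIN products p ON c.product_id = p.id GROUP BY p.id, p.name HAVING COUNT(*) >= 2

Execution result:
name | n
Webcam | 6
Tablet | 2
Router | 2
Laptop | 3
Microphone | 2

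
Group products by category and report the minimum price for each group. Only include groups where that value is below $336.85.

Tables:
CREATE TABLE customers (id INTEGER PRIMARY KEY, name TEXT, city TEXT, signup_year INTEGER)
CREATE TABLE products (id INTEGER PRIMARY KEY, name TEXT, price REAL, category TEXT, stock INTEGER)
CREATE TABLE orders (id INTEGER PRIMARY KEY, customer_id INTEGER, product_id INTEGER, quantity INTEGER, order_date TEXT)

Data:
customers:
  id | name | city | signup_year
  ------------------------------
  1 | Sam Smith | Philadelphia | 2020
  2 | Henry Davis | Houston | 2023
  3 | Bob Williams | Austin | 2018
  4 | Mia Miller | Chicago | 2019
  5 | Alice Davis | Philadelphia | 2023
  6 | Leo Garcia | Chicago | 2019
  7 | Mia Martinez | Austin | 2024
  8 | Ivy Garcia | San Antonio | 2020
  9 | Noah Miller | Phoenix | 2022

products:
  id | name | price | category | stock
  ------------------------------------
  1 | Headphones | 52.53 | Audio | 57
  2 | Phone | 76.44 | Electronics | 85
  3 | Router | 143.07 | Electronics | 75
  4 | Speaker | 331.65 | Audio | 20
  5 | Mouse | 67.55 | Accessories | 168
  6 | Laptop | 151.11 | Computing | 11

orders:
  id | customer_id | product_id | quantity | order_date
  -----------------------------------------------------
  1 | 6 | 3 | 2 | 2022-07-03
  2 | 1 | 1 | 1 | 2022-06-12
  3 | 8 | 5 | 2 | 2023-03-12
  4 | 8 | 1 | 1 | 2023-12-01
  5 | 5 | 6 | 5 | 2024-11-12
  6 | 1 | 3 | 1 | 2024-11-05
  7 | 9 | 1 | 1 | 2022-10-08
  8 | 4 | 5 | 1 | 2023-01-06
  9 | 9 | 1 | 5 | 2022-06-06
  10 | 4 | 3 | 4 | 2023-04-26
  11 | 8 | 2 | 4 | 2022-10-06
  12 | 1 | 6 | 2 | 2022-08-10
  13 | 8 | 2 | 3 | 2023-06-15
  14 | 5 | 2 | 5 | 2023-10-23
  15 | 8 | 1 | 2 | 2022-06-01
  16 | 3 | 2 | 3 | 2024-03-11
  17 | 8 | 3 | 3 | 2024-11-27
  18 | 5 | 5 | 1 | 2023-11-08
SELECT category, MIN(price) AS min_price FROM products GROUP BY category HAVING MIN(price) < 336.85

Execution result:
category | min_price
Accessories | 67.55
Audio | 52.53
Computing | 151.11
Electronics | 76.44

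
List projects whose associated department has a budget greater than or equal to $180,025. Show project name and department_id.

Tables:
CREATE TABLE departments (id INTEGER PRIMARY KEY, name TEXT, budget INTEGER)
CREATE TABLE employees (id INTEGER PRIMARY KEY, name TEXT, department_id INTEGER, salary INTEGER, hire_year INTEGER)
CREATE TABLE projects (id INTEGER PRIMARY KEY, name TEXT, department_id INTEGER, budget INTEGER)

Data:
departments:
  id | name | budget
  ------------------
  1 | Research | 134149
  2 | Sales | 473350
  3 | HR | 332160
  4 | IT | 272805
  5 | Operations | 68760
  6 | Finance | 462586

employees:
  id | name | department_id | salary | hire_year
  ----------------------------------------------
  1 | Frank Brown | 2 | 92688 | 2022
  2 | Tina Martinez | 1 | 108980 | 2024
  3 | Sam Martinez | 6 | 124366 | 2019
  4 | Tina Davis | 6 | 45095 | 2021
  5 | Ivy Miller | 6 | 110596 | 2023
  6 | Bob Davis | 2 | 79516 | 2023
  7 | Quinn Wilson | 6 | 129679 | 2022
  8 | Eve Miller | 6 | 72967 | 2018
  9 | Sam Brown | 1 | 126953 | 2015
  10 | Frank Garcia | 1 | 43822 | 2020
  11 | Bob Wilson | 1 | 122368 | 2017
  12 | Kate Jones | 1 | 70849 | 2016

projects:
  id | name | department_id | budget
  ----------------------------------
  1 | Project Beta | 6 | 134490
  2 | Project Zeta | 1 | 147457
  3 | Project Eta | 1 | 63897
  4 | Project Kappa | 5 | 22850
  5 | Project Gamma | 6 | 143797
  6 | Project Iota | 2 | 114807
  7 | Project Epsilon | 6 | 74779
SELECT name, department_id FROM projects WHERE department_id IN (SELECT id FROM departments WHERE budget >= 180025)

Execution result:
name | department_id
Project Beta | 6
Project Gamma | 6
Project Iota | 2
Project Epsilon | 6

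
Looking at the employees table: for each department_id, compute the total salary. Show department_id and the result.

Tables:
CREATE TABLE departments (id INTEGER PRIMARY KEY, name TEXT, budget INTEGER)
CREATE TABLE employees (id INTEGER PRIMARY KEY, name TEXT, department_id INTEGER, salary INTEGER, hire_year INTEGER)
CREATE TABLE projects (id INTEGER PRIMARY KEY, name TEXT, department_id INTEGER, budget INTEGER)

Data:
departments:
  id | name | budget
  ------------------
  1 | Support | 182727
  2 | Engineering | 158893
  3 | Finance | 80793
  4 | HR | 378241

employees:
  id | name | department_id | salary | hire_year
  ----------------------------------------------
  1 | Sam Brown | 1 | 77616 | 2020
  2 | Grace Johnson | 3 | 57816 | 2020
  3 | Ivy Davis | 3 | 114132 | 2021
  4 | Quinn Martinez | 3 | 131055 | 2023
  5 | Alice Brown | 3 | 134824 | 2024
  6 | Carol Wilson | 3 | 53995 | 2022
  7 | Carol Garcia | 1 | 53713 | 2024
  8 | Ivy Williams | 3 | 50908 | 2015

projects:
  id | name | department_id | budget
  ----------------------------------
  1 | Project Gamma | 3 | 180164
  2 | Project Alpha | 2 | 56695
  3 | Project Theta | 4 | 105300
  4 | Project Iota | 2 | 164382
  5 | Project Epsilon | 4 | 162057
SELECT department_id, SUM(salary) AS sum_salary FROM employees GROUP BY department_id

Execution result:
department_id | sum_salary
1 | 131329
3 | 542730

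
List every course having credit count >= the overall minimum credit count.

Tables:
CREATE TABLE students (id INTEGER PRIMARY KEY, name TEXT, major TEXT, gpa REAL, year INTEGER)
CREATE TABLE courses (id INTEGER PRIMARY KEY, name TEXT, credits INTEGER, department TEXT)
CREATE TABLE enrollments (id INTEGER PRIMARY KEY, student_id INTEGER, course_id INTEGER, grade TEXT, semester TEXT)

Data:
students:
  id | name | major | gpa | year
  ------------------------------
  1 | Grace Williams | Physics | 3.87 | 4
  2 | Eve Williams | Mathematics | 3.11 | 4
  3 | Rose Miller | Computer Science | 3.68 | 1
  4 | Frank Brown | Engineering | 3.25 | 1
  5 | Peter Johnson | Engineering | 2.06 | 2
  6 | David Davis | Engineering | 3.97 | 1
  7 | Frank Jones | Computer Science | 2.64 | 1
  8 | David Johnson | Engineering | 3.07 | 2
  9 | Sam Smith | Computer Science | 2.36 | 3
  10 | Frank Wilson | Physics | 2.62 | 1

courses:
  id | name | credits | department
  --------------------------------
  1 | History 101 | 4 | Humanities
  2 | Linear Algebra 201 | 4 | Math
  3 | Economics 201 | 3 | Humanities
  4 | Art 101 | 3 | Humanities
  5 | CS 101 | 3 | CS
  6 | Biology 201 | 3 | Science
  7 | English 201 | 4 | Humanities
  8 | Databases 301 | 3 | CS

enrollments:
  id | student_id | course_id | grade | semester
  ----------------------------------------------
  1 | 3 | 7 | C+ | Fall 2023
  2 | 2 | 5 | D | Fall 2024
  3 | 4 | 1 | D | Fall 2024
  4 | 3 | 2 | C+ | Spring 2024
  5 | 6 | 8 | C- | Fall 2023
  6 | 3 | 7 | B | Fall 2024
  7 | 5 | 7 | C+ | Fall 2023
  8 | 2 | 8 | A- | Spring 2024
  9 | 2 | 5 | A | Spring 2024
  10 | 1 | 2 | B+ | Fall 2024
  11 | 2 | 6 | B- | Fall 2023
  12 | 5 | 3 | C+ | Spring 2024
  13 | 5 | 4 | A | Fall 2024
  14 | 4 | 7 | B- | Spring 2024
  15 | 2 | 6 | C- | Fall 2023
SELECT name, credits FROM courses WHERE credits >= (SELECT MIN(credits) FROM courses)

Execution result:
name | credits
History 101 | 4
Linear Algebra 201 | 4
Economics 201 | 3
Art 101 | 3
CS 101 | 3
Biology 201 | 3
English 201 | 4
Databases 301 | 3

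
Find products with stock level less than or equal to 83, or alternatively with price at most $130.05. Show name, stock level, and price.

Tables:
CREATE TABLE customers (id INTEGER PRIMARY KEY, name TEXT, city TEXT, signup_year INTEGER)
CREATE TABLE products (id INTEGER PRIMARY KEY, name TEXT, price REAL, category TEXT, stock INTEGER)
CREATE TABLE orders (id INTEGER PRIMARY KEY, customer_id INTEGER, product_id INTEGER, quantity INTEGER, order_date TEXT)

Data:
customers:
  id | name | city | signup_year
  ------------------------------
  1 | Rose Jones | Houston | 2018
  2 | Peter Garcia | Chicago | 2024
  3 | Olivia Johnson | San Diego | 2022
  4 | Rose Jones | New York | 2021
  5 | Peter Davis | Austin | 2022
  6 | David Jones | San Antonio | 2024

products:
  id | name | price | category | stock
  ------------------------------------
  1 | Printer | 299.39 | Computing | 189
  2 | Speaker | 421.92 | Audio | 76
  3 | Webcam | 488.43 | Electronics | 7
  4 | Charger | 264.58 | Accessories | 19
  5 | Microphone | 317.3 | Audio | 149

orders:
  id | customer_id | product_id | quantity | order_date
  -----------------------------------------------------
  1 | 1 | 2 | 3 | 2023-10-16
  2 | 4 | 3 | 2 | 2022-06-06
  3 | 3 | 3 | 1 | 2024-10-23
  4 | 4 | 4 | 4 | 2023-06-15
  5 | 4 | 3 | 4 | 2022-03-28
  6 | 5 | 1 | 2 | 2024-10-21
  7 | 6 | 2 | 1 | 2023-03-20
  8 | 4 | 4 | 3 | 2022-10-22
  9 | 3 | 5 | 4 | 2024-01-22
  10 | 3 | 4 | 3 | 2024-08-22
SELECT name, stock, price FROM products WHERE stock <= 83 OR price <= 130.05

Execution result:
name | stock | price
Speaker | 76 | 421.92
Webcam | 7 | 488.43
Charger | 19 | 264.58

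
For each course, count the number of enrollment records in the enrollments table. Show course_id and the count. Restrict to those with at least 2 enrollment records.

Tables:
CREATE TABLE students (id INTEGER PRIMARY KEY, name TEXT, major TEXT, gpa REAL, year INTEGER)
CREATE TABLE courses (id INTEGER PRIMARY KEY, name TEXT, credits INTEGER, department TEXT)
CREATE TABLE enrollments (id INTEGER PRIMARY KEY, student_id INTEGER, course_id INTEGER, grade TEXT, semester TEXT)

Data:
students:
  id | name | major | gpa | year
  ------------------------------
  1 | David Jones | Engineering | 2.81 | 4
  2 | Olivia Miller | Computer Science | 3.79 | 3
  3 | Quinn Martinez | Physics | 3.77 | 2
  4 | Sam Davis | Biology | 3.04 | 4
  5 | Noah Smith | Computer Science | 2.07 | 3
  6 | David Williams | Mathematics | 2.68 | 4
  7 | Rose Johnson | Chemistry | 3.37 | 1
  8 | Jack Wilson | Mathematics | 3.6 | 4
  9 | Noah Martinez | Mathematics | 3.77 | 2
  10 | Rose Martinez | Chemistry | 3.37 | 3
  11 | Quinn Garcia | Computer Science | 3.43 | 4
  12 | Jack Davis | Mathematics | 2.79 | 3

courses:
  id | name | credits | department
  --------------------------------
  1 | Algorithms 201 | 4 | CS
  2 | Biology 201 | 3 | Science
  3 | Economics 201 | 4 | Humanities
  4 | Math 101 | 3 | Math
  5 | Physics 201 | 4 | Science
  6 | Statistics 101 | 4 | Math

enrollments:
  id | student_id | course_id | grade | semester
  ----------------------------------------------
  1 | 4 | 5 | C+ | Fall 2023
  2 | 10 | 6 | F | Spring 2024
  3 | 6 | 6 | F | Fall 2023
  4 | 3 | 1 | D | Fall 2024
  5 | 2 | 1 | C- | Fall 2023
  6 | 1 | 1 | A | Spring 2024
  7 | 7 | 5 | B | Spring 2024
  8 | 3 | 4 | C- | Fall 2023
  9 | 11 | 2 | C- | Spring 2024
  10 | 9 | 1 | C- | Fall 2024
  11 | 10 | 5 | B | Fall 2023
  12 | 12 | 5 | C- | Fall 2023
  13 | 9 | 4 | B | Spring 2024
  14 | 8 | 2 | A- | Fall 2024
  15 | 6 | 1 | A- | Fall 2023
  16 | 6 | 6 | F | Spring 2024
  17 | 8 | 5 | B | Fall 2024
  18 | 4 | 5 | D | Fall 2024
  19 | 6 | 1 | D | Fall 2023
SELECT course_id, COUNT(*) AS enrollment_count FROM enrollments GROUP BY course_id HAVING COUNT(*) >= 2

Execution result:
course_id | enrollment_count
1 | 6
2 | 2
4 | 2
5 | 6
6 | 3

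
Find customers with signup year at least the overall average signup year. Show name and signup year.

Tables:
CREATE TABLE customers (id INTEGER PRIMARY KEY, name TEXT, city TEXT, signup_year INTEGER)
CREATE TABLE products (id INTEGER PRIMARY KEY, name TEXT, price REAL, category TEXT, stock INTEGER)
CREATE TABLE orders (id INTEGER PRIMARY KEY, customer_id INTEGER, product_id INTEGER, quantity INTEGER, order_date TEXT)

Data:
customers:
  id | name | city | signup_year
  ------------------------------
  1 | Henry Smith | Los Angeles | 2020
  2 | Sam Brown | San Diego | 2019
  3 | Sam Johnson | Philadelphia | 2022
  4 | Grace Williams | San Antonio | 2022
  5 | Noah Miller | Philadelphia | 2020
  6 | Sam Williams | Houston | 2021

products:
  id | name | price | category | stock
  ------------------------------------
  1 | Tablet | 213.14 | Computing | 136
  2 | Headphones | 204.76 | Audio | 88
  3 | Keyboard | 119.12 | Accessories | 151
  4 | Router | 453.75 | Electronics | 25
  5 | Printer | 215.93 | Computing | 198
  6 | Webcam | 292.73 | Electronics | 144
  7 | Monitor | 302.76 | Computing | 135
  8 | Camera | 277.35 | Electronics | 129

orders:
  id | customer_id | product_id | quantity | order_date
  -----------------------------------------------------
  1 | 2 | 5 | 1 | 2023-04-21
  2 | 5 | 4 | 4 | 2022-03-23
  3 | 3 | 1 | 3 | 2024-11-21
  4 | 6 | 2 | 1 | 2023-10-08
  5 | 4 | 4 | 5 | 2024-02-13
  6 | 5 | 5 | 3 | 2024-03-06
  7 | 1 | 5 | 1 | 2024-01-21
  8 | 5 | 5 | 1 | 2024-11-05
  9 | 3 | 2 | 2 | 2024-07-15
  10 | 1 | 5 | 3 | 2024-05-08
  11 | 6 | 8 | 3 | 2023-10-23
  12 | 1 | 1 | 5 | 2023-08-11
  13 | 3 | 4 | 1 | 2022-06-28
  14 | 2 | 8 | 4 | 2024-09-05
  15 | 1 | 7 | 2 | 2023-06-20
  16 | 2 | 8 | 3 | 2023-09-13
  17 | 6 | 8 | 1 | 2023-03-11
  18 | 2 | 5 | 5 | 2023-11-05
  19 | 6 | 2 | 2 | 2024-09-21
SELECT name, signup_year FROM customers WHERE signup_year >= (SELECT AVG(signup_year) FROM customers)

Execution result:
name | signup_year
Sam Johnson | 2022
Grace Williams | 2022
Sam Williams | 2021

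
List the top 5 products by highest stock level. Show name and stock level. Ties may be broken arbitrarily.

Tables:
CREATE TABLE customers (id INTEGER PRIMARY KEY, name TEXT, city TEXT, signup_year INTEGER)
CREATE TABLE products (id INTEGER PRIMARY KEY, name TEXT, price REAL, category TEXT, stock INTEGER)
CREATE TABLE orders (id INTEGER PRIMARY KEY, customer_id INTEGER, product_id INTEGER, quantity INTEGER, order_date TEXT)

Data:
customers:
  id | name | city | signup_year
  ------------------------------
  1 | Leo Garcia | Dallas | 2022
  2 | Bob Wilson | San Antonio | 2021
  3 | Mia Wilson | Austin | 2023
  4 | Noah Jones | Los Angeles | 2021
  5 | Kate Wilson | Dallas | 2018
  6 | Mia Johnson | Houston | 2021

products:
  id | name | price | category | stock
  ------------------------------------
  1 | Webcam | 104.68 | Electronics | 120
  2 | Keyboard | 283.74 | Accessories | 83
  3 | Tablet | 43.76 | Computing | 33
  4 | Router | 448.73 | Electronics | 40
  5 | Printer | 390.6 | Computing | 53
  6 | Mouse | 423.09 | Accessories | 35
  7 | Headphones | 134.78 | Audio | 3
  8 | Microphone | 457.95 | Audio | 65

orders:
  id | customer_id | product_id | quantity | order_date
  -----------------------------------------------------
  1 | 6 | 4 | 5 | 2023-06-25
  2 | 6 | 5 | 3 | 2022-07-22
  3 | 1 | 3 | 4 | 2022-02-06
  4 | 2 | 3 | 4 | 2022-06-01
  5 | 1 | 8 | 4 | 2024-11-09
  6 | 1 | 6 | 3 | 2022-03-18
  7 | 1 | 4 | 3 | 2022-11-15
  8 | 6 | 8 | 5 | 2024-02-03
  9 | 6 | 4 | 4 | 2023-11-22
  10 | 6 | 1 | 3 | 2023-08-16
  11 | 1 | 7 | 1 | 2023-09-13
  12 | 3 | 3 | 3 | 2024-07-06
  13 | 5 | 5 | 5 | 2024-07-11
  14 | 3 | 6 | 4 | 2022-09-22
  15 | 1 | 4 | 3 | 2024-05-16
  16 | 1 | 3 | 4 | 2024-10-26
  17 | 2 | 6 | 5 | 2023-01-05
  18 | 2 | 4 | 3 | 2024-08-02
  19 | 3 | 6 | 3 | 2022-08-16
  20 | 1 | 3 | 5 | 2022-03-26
SELECT name, stock FROM products ORDER BY stock DESC LIMIT 5

Execution result:
name | stock
Webcam | 120
Keyboard | 83
Microphone | 65
Printer | 53
Router | 40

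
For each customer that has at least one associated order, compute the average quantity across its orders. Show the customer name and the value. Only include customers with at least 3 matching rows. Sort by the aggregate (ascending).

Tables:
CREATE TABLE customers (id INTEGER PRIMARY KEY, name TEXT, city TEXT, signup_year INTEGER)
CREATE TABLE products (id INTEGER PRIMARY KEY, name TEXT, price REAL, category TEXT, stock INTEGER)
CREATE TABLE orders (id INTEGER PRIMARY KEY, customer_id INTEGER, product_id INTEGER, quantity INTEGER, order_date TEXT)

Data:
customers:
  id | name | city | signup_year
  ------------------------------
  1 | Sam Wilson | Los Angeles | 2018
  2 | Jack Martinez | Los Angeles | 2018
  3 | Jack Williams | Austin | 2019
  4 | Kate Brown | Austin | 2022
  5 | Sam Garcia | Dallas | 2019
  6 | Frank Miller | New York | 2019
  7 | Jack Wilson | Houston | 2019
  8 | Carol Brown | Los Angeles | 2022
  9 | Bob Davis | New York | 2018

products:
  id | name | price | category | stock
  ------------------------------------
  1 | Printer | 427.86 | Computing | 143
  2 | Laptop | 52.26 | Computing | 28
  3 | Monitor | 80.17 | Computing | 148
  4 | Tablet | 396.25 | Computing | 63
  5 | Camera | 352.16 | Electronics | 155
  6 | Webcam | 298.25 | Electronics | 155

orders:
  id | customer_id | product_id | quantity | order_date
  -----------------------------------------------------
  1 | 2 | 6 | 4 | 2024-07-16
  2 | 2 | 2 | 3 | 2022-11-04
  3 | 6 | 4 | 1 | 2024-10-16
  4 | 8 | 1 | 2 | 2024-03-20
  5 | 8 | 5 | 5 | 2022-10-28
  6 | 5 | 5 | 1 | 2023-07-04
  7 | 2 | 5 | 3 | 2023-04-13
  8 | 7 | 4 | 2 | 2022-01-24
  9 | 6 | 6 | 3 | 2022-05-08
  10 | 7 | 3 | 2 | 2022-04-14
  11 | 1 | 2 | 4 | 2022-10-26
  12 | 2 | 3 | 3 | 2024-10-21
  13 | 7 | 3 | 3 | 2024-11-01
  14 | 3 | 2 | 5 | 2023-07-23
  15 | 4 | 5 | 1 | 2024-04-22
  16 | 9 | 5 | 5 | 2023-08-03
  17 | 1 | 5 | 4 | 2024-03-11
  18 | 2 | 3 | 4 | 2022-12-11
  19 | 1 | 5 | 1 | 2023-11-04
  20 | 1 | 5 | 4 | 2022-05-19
SELECT p.name, AVG(c.quantity) AS avg_quantity FROM orders c JOIN customers p ON c.customer_id = p.id GROUP BY p.id, p.name HAVING COUNT(*) >= 3 ORDER BY avg_quantity ASC

Execution result:
name | avg_quantity
Jack Wilson | 2.33
Sam Wilson | 3.25
Jack Martinez | 3.40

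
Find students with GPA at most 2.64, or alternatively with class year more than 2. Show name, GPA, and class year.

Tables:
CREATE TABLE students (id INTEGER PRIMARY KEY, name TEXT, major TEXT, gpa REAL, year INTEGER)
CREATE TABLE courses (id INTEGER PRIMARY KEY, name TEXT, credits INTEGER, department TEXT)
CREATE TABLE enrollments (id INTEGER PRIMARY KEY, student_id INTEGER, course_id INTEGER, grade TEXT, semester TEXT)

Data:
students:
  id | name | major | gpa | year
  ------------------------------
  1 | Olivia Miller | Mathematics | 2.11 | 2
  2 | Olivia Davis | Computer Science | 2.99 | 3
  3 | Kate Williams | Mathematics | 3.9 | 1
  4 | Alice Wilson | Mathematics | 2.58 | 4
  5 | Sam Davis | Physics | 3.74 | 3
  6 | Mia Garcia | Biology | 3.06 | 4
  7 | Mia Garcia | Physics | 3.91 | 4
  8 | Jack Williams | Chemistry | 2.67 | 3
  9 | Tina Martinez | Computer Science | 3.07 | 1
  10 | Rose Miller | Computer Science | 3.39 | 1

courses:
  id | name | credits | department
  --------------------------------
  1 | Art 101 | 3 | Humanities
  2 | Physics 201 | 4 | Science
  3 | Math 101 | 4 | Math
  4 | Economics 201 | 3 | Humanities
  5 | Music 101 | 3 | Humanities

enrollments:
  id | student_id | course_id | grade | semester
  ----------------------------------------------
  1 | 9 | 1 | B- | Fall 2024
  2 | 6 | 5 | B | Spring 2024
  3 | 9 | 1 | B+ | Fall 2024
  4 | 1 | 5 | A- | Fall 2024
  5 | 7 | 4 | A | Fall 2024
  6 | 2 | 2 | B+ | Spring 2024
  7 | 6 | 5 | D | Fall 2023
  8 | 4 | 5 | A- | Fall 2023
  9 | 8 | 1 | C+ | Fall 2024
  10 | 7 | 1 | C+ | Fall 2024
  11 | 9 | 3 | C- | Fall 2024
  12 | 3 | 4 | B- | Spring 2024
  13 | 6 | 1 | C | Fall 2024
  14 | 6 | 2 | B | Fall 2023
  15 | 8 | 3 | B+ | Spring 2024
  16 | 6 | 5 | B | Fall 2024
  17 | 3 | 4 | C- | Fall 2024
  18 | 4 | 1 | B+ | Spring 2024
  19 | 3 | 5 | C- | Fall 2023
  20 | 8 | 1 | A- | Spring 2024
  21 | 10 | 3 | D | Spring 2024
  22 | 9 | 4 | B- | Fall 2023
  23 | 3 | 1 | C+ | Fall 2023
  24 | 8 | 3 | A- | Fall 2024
SELECT name, gpa, year FROM students WHERE gpa <= 2.64 OR year > 2

Execution result:
name | gpa | year
Olivia Miller | 2.11 | 2
Olivia Davis | 2.99 | 3
Alice Wilson | 2.58 | 4
Sam Davis | 3.74 | 3
Mia Garcia | 3.06 | 4
Mia Garcia | 3.91 | 4
Jack Williams | 2.67 | 3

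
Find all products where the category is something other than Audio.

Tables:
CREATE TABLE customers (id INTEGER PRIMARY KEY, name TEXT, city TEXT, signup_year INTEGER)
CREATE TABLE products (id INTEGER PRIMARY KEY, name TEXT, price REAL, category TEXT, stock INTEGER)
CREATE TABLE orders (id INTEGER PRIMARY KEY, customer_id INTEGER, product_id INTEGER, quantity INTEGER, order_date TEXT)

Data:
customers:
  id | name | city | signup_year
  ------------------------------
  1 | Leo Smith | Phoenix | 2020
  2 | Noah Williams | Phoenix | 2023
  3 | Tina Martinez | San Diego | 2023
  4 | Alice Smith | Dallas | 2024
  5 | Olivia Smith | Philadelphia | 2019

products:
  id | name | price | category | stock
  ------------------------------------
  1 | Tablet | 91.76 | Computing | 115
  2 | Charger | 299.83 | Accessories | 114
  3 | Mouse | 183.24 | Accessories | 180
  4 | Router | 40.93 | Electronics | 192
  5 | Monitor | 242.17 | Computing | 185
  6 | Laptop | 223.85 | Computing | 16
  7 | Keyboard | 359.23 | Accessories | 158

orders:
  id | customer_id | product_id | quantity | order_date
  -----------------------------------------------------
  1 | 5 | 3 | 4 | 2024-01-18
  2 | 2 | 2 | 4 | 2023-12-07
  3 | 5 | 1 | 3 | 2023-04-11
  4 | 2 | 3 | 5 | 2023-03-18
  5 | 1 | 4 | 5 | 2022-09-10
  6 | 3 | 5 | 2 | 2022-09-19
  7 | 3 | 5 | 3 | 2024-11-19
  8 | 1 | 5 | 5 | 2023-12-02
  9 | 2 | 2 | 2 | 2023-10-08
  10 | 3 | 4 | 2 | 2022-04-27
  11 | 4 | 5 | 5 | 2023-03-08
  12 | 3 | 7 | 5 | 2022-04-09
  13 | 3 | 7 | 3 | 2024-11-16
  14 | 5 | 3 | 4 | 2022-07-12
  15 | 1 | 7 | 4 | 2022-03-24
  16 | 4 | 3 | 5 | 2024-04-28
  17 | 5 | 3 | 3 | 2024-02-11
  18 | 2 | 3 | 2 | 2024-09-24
SELECT name, category FROM products WHERE category <> 'Audio'

Execution result:
name | category
Tablet | Computing
Charger | Accessories
Mouse | Accessories
Router | Electronics
Monitor | Computing
Laptop | Computing
Keyboard | Accessories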